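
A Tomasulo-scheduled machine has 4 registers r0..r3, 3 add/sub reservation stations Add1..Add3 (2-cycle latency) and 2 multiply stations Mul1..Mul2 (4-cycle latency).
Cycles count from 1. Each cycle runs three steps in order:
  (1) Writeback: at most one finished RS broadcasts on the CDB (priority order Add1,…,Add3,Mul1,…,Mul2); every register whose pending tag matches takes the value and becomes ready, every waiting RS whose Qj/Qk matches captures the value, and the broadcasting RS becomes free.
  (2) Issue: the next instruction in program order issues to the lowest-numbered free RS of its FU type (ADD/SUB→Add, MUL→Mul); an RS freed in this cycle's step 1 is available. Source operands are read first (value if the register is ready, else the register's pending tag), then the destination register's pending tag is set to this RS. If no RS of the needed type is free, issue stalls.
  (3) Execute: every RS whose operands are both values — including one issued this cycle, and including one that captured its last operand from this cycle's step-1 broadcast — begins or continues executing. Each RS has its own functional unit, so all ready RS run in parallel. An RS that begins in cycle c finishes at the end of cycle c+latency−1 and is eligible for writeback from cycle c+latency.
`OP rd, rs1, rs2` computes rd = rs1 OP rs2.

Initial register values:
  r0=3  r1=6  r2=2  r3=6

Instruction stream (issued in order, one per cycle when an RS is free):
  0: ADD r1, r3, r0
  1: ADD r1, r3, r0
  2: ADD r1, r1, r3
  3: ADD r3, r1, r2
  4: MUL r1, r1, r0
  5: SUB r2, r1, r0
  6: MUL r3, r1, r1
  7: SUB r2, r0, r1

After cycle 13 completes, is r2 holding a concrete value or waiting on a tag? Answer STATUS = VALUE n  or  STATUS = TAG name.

STATUS = VALUE -42

cycle 1: issue ADD r1<-Add1 // r0:3,r1:Add1,r2:2,r3:6
cycle 2: issue ADD r1<-Add2 // r0:3,r1:Add2,r2:2,r3:6
cycle 3: CDB Add1=9; issue ADD r1<-Add1 // r0:3,r1:Add1,r2:2,r3:6
cycle 4: CDB Add2=9; issue ADD r3<-Add2 // r0:3,r1:Add1,r2:2,r3:Add2
cycle 5: issue MUL r1<-Mul1 // r0:3,r1:Mul1,r2:2,r3:Add2
cycle 6: CDB Add1=15; issue SUB r2<-Add1 // r0:3,r1:Mul1,r2:Add1,r3:Add2
cycle 7: issue MUL r3<-Mul2 // r0:3,r1:Mul1,r2:Add1,r3:Mul2
cycle 8: CDB Add2=17; issue SUB r2<-Add2 // r0:3,r1:Mul1,r2:Add2,r3:Mul2
cycle 9: - // r0:3,r1:Mul1,r2:Add2,r3:Mul2
cycle 10: CDB Mul1=45 // r0:3,r1:45,r2:Add2,r3:Mul2
cycle 11: - // r0:3,r1:45,r2:Add2,r3:Mul2
cycle 12: CDB Add1=42 // r0:3,r1:45,r2:Add2,r3:Mul2
cycle 13: CDB Add2=-42 // r0:3,r1:45,r2:-42,r3:Mul2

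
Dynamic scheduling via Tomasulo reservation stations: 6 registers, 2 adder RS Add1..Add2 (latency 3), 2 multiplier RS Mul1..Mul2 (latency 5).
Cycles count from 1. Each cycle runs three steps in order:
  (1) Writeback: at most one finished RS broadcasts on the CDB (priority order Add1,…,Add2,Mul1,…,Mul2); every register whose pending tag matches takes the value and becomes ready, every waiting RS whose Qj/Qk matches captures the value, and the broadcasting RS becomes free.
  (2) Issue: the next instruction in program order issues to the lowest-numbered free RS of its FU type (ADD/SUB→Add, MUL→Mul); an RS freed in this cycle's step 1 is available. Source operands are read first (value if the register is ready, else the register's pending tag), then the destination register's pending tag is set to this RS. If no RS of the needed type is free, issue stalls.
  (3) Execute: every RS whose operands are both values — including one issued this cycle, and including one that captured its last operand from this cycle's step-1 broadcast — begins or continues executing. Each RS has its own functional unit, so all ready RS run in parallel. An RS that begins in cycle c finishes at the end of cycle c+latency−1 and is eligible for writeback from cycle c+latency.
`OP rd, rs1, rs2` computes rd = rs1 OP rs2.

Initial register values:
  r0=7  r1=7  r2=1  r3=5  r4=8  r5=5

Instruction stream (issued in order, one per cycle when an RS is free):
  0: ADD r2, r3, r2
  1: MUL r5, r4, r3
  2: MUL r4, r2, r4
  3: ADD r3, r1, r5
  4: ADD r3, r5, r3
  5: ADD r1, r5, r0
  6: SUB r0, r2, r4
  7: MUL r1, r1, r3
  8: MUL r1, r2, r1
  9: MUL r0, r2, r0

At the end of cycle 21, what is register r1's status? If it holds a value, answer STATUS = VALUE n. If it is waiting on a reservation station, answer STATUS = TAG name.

  c1: issue ADD r2<-Add1  regs: r0:7,r1:7,r2:Add1,r3:5,r4:8,r5:5
  c2: issue MUL r5<-Mul1  regs: r0:7,r1:7,r2:Add1,r3:5,r4:8,r5:Mul1
  c3: issue MUL r4<-Mul2  regs: r0:7,r1:7,r2:Add1,r3:5,r4:Mul2,r5:Mul1
  c4: CDB Add1=6; issue ADD r3<-Add1  regs: r0:7,r1:7,r2:6,r3:Add1,r4:Mul2,r5:Mul1
  c5: issue ADD r3<-Add2  regs: r0:7,r1:7,r2:6,r3:Add2,r4:Mul2,r5:Mul1
  c6: stall  regs: r0:7,r1:7,r2:6,r3:Add2,r4:Mul2,r5:Mul1
  c7: CDB Mul1=40; stall  regs: r0:7,r1:7,r2:6,r3:Add2,r4:Mul2,r5:40
  c8: stall  regs: r0:7,r1:7,r2:6,r3:Add2,r4:Mul2,r5:40
  c9: CDB Mul2=48; stall  regs: r0:7,r1:7,r2:6,r3:Add2,r4:48,r5:40
  c10: CDB Add1=47; issue ADD r1<-Add1  regs: r0:7,r1:Add1,r2:6,r3:Add2,r4:48,r5:40
  c11: stall  regs: r0:7,r1:Add1,r2:6,r3:Add2,r4:48,r5:40
  c12: stall  regs: r0:7,r1:Add1,r2:6,r3:Add2,r4:48,r5:40
  c13: CDB Add1=47; issue SUB r0<-Add1  regs: r0:Add1,r1:47,r2:6,r3:Add2,r4:48,r5:40
  c14: CDB Add2=87; issue MUL r1<-Mul1  regs: r0:Add1,r1:Mul1,r2:6,r3:87,r4:48,r5:40
  c15: issue MUL r1<-Mul2  regs: r0:Add1,r1:Mul2,r2:6,r3:87,r4:48,r5:40
  c16: CDB Add1=-42; stall  regs: r0:-42,r1:Mul2,r2:6,r3:87,r4:48,r5:40
  c17: stall  regs: r0:-42,r1:Mul2,r2:6,r3:87,r4:48,r5:40
  c18: stall  regs: r0:-42,r1:Mul2,r2:6,r3:87,r4:48,r5:40
  c19: CDB Mul1=4089; issue MUL r0<-Mul1  regs: r0:Mul1,r1:Mul2,r2:6,r3:87,r4:48,r5:40
  c20: -  regs: r0:Mul1,r1:Mul2,r2:6,r3:87,r4:48,r5:40
  c21: -  regs: r0:Mul1,r1:Mul2,r2:6,r3:87,r4:48,r5:40

STATUS = TAG Mul2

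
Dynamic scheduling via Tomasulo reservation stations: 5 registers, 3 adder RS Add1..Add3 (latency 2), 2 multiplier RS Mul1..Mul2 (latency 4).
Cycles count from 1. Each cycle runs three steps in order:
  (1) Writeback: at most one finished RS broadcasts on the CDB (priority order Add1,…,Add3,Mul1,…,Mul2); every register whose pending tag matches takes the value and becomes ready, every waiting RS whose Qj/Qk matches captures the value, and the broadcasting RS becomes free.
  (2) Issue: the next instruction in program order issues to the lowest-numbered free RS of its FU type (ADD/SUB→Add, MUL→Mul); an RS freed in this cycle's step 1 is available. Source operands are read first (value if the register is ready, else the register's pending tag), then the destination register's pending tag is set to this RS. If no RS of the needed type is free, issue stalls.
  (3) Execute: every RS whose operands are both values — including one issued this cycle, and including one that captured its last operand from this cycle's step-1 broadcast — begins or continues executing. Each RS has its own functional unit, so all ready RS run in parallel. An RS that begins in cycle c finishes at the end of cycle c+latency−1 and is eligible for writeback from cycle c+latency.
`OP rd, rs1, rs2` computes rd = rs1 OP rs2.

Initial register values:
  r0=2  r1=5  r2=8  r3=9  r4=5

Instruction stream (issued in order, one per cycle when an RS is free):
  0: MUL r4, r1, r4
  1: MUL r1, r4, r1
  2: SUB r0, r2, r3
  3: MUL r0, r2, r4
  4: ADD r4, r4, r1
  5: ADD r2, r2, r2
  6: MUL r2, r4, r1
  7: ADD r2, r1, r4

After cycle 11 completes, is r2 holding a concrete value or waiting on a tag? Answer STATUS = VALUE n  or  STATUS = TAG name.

c1: issue MUL r4<-Mul1 | r0:2,r1:5,r2:8,r3:9,r4:Mul1
c2: issue MUL r1<-Mul2 | r0:2,r1:Mul2,r2:8,r3:9,r4:Mul1
c3: issue SUB r0<-Add1 | r0:Add1,r1:Mul2,r2:8,r3:9,r4:Mul1
c4: stall | r0:Add1,r1:Mul2,r2:8,r3:9,r4:Mul1
c5: CDB Add1=-1; stall | r0:-1,r1:Mul2,r2:8,r3:9,r4:Mul1
c6: CDB Mul1=25; issue MUL r0<-Mul1 | r0:Mul1,r1:Mul2,r2:8,r3:9,r4:25
c7: issue ADD r4<-Add1 | r0:Mul1,r1:Mul2,r2:8,r3:9,r4:Add1
c8: issue ADD r2<-Add2 | r0:Mul1,r1:Mul2,r2:Add2,r3:9,r4:Add1
c9: stall | r0:Mul1,r1:Mul2,r2:Add2,r3:9,r4:Add1
c10: CDB Add2=16; stall | r0:Mul1,r1:Mul2,r2:16,r3:9,r4:Add1
c11: CDB Mul1=200; issue MUL r2<-Mul1 | r0:200,r1:Mul2,r2:Mul1,r3:9,r4:Add1

STATUS = TAG Mul1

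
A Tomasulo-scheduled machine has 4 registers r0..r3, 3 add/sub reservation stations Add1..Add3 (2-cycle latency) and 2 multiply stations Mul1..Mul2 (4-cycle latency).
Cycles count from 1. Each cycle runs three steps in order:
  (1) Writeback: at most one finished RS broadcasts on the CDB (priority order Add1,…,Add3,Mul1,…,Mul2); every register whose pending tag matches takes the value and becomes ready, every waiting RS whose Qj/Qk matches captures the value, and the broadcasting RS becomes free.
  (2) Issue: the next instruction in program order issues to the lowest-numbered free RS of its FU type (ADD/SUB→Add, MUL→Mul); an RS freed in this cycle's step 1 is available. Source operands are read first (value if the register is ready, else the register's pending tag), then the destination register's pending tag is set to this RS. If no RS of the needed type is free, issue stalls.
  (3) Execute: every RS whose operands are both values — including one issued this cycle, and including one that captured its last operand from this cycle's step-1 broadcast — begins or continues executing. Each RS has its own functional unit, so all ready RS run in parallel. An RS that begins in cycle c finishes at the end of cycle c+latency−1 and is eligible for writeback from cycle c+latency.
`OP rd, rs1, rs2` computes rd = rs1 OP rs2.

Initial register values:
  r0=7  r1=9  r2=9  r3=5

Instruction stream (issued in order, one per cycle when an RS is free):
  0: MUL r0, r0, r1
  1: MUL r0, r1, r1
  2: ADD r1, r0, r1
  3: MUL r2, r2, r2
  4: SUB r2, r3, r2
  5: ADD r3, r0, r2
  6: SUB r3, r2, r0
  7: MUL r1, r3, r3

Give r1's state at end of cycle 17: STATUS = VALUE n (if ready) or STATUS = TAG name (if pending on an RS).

STATUS = VALUE 24649

  c1: issue MUL r0<-Mul1  regs: r0:Mul1,r1:9,r2:9,r3:5
  c2: issue MUL r0<-Mul2  regs: r0:Mul2,r1:9,r2:9,r3:5
  c3: issue ADD r1<-Add1  regs: r0:Mul2,r1:Add1,r2:9,r3:5
  c4: stall  regs: r0:Mul2,r1:Add1,r2:9,r3:5
  c5: CDB Mul1=63; issue MUL r2<-Mul1  regs: r0:Mul2,r1:Add1,r2:Mul1,r3:5
  c6: CDB Mul2=81; issue SUB r2<-Add2  regs: r0:81,r1:Add1,r2:Add2,r3:5
  c7: issue ADD r3<-Add3  regs: r0:81,r1:Add1,r2:Add2,r3:Add3
  c8: CDB Add1=90; issue SUB r3<-Add1  regs: r0:81,r1:90,r2:Add2,r3:Add1
  c9: CDB Mul1=81; issue MUL r1<-Mul1  regs: r0:81,r1:Mul1,r2:Add2,r3:Add1
  c10: -  regs: r0:81,r1:Mul1,r2:Add2,r3:Add1
  c11: CDB Add2=-76  regs: r0:81,r1:Mul1,r2:-76,r3:Add1
  c12: -  regs: r0:81,r1:Mul1,r2:-76,r3:Add1
  c13: CDB Add1=-157  regs: r0:81,r1:Mul1,r2:-76,r3:-157
  c14: CDB Add3=5  regs: r0:81,r1:Mul1,r2:-76,r3:-157
  c15: -  regs: r0:81,r1:Mul1,r2:-76,r3:-157
  c16: -  regs: r0:81,r1:Mul1,r2:-76,r3:-157
  c17: CDB Mul1=24649  regs: r0:81,r1:24649,r2:-76,r3:-157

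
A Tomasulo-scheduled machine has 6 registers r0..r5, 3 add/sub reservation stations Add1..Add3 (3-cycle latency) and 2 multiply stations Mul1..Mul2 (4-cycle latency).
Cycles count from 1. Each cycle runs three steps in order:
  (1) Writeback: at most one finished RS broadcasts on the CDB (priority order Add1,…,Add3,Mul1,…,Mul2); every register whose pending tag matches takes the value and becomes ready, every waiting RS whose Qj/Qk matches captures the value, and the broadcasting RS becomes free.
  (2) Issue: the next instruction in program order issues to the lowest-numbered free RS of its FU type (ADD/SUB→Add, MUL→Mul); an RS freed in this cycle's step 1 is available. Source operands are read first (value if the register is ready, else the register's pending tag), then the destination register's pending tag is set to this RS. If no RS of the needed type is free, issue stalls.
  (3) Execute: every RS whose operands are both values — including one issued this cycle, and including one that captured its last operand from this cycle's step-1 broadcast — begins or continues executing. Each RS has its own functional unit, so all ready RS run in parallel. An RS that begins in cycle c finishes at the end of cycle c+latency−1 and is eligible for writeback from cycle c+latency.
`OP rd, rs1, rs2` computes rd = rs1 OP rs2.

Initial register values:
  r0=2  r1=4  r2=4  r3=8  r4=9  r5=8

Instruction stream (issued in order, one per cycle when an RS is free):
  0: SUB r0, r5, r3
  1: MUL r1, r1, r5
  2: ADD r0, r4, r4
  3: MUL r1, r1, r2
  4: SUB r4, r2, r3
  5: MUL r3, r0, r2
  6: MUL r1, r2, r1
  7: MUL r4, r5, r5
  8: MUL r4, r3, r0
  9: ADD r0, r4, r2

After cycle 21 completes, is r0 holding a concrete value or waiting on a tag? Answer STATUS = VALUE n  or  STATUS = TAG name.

STATUS = TAG Add1

  c1: issue SUB r0<-Add1  regs: r0:Add1,r1:4,r2:4,r3:8,r4:9,r5:8
  c2: issue MUL r1<-Mul1  regs: r0:Add1,r1:Mul1,r2:4,r3:8,r4:9,r5:8
  c3: issue ADD r0<-Add2  regs: r0:Add2,r1:Mul1,r2:4,r3:8,r4:9,r5:8
  c4: CDB Add1=0; issue MUL r1<-Mul2  regs: r0:Add2,r1:Mul2,r2:4,r3:8,r4:9,r5:8
  c5: issue SUB r4<-Add1  regs: r0:Add2,r1:Mul2,r2:4,r3:8,r4:Add1,r5:8
  c6: CDB Add2=18; stall  regs: r0:18,r1:Mul2,r2:4,r3:8,r4:Add1,r5:8
  c7: CDB Mul1=32; issue MUL r3<-Mul1  regs: r0:18,r1:Mul2,r2:4,r3:Mul1,r4:Add1,r5:8
  c8: CDB Add1=-4; stall  regs: r0:18,r1:Mul2,r2:4,r3:Mul1,r4:-4,r5:8
  c9: stall  regs: r0:18,r1:Mul2,r2:4,r3:Mul1,r4:-4,r5:8
  c10: stall  regs: r0:18,r1:Mul2,r2:4,r3:Mul1,r4:-4,r5:8
  c11: CDB Mul1=72; issue MUL r1<-Mul1  regs: r0:18,r1:Mul1,r2:4,r3:72,r4:-4,r5:8
  c12: CDB Mul2=128; issue MUL r4<-Mul2  regs: r0:18,r1:Mul1,r2:4,r3:72,r4:Mul2,r5:8
  c13: stall  regs: r0:18,r1:Mul1,r2:4,r3:72,r4:Mul2,r5:8
  c14: stall  regs: r0:18,r1:Mul1,r2:4,r3:72,r4:Mul2,r5:8
  c15: stall  regs: r0:18,r1:Mul1,r2:4,r3:72,r4:Mul2,r5:8
  c16: CDB Mul1=512; issue MUL r4<-Mul1  regs: r0:18,r1:512,r2:4,r3:72,r4:Mul1,r5:8
  c17: CDB Mul2=64; issue ADD r0<-Add1  regs: r0:Add1,r1:512,r2:4,r3:72,r4:Mul1,r5:8
  c18: -  regs: r0:Add1,r1:512,r2:4,r3:72,r4:Mul1,r5:8
  c19: -  regs: r0:Add1,r1:512,r2:4,r3:72,r4:Mul1,r5:8
  c20: CDB Mul1=1296  regs: r0:Add1,r1:512,r2:4,r3:72,r4:1296,r5:8
  c21: -  regs: r0:Add1,r1:512,r2:4,r3:72,r4:1296,r5:8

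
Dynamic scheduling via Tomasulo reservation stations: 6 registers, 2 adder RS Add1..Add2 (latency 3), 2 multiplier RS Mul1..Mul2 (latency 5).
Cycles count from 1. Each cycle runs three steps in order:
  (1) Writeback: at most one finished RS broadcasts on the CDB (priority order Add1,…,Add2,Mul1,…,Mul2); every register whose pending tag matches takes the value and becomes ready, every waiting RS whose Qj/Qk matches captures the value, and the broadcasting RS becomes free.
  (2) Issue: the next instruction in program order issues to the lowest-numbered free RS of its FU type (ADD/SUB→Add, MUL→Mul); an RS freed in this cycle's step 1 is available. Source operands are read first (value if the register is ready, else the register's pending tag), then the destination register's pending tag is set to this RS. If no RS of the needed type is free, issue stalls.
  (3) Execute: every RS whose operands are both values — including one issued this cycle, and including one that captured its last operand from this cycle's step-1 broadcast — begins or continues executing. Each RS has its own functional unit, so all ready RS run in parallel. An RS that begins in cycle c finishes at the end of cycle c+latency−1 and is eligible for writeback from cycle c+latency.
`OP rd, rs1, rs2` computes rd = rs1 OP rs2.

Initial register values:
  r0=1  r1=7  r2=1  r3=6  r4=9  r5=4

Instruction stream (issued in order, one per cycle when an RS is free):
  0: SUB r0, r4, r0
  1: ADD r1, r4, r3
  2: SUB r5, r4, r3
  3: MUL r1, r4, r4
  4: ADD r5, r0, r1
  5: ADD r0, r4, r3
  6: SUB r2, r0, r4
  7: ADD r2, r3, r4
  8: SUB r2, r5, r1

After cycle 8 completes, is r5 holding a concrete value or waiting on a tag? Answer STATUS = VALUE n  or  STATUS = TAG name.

STATUS = TAG Add2

  c1: issue SUB r0<-Add1  regs: r0:Add1,r1:7,r2:1,r3:6,r4:9,r5:4
  c2: issue ADD r1<-Add2  regs: r0:Add1,r1:Add2,r2:1,r3:6,r4:9,r5:4
  c3: stall  regs: r0:Add1,r1:Add2,r2:1,r3:6,r4:9,r5:4
  c4: CDB Add1=8; issue SUB r5<-Add1  regs: r0:8,r1:Add2,r2:1,r3:6,r4:9,r5:Add1
  c5: CDB Add2=15; issue MUL r1<-Mul1  regs: r0:8,r1:Mul1,r2:1,r3:6,r4:9,r5:Add1
  c6: issue ADD r5<-Add2  regs: r0:8,r1:Mul1,r2:1,r3:6,r4:9,r5:Add2
  c7: CDB Add1=3; issue ADD r0<-Add1  regs: r0:Add1,r1:Mul1,r2:1,r3:6,r4:9,r5:Add2
  c8: stall  regs: r0:Add1,r1:Mul1,r2:1,r3:6,r4:9,r5:Add2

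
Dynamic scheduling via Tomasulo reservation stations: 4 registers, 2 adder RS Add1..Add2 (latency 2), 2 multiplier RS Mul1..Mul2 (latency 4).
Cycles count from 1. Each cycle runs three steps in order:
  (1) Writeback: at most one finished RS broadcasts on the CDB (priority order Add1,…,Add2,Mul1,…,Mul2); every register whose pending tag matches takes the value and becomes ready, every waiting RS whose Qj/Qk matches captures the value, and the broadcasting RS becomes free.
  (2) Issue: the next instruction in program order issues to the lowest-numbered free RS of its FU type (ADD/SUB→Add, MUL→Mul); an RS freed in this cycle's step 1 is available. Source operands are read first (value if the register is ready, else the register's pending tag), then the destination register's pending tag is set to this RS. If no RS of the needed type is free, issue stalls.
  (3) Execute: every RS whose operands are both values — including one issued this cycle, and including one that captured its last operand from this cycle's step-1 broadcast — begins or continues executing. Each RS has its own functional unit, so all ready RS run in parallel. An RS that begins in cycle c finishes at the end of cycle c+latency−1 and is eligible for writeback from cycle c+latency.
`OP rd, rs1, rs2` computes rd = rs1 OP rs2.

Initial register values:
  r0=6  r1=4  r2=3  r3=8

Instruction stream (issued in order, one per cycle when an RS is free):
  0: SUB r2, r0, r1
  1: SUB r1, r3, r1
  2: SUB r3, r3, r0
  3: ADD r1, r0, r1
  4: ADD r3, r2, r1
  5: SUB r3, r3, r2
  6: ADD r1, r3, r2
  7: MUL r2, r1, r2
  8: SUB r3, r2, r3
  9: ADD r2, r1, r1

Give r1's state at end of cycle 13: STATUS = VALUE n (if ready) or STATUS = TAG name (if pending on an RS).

c1: issue SUB r2<-Add1 | r0:6,r1:4,r2:Add1,r3:8
c2: issue SUB r1<-Add2 | r0:6,r1:Add2,r2:Add1,r3:8
c3: CDB Add1=2; issue SUB r3<-Add1 | r0:6,r1:Add2,r2:2,r3:Add1
c4: CDB Add2=4; issue ADD r1<-Add2 | r0:6,r1:Add2,r2:2,r3:Add1
c5: CDB Add1=2; issue ADD r3<-Add1 | r0:6,r1:Add2,r2:2,r3:Add1
c6: CDB Add2=10; issue SUB r3<-Add2 | r0:6,r1:10,r2:2,r3:Add2
c7: stall | r0:6,r1:10,r2:2,r3:Add2
c8: CDB Add1=12; issue ADD r1<-Add1 | r0:6,r1:Add1,r2:2,r3:Add2
c9: issue MUL r2<-Mul1 | r0:6,r1:Add1,r2:Mul1,r3:Add2
c10: CDB Add2=10; issue SUB r3<-Add2 | r0:6,r1:Add1,r2:Mul1,r3:Add2
c11: stall | r0:6,r1:Add1,r2:Mul1,r3:Add2
c12: CDB Add1=12; issue ADD r2<-Add1 | r0:6,r1:12,r2:Add1,r3:Add2
c13: - | r0:6,r1:12,r2:Add1,r3:Add2

STATUS = VALUE 12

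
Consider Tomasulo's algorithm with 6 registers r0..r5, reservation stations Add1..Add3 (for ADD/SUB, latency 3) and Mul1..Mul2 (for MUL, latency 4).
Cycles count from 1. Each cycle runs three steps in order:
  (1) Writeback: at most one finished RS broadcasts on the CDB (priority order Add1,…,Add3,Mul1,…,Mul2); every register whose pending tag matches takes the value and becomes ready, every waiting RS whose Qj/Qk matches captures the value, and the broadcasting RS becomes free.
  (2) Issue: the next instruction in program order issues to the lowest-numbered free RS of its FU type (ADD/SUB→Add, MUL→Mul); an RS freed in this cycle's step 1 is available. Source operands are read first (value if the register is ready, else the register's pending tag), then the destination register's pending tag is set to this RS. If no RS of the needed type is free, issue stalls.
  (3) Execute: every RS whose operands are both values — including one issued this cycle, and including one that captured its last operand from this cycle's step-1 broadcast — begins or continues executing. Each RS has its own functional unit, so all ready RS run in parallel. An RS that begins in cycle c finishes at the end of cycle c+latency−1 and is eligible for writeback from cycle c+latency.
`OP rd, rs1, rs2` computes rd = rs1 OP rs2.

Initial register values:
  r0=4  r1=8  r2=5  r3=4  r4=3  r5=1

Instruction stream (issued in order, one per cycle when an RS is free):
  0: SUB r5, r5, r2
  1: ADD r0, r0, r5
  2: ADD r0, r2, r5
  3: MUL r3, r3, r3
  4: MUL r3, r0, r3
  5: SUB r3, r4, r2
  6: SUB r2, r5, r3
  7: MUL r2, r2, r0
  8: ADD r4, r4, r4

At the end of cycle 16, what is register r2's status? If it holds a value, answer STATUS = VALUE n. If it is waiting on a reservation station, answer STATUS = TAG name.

STATUS = VALUE -2

cycle 1: issue SUB r5<-Add1 // r0:4,r1:8,r2:5,r3:4,r4:3,r5:Add1
cycle 2: issue ADD r0<-Add2 // r0:Add2,r1:8,r2:5,r3:4,r4:3,r5:Add1
cycle 3: issue ADD r0<-Add3 // r0:Add3,r1:8,r2:5,r3:4,r4:3,r5:Add1
cycle 4: CDB Add1=-4; issue MUL r3<-Mul1 // r0:Add3,r1:8,r2:5,r3:Mul1,r4:3,r5:-4
cycle 5: issue MUL r3<-Mul2 // r0:Add3,r1:8,r2:5,r3:Mul2,r4:3,r5:-4
cycle 6: issue SUB r3<-Add1 // r0:Add3,r1:8,r2:5,r3:Add1,r4:3,r5:-4
cycle 7: CDB Add2=0; issue SUB r2<-Add2 // r0:Add3,r1:8,r2:Add2,r3:Add1,r4:3,r5:-4
cycle 8: CDB Add3=1; stall // r0:1,r1:8,r2:Add2,r3:Add1,r4:3,r5:-4
cycle 9: CDB Add1=-2; stall // r0:1,r1:8,r2:Add2,r3:-2,r4:3,r5:-4
cycle 10: CDB Mul1=16; issue MUL r2<-Mul1 // r0:1,r1:8,r2:Mul1,r3:-2,r4:3,r5:-4
cycle 11: issue ADD r4<-Add1 // r0:1,r1:8,r2:Mul1,r3:-2,r4:Add1,r5:-4
cycle 12: CDB Add2=-2 // r0:1,r1:8,r2:Mul1,r3:-2,r4:Add1,r5:-4
cycle 13: - // r0:1,r1:8,r2:Mul1,r3:-2,r4:Add1,r5:-4
cycle 14: CDB Add1=6 // r0:1,r1:8,r2:Mul1,r3:-2,r4:6,r5:-4
cycle 15: CDB Mul2=16 // r0:1,r1:8,r2:Mul1,r3:-2,r4:6,r5:-4
cycle 16: CDB Mul1=-2 // r0:1,r1:8,r2:-2,r3:-2,r4:6,r5:-4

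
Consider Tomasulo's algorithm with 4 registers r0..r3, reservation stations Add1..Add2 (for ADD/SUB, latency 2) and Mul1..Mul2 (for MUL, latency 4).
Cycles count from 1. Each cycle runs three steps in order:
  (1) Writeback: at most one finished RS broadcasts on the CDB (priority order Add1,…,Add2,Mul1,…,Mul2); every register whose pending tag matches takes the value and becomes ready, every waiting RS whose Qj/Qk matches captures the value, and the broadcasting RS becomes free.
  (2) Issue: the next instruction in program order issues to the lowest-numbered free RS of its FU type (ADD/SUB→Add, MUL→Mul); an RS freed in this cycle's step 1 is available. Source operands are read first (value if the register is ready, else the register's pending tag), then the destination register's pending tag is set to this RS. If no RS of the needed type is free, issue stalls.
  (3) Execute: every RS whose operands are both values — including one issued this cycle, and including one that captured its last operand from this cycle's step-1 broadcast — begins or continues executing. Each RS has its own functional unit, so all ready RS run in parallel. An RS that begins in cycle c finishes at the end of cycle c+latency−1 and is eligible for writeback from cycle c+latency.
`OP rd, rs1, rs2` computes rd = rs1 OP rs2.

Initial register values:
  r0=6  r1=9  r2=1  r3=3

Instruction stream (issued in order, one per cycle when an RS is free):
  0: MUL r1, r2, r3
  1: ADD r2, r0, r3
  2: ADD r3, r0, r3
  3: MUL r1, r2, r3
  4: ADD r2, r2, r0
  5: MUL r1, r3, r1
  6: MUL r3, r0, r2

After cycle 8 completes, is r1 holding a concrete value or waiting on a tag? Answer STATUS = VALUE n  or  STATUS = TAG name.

STATUS = TAG Mul1

cycle 1: issue MUL r1<-Mul1 // r0:6,r1:Mul1,r2:1,r3:3
cycle 2: issue ADD r2<-Add1 // r0:6,r1:Mul1,r2:Add1,r3:3
cycle 3: issue ADD r3<-Add2 // r0:6,r1:Mul1,r2:Add1,r3:Add2
cycle 4: CDB Add1=9; issue MUL r1<-Mul2 // r0:6,r1:Mul2,r2:9,r3:Add2
cycle 5: CDB Add2=9; issue ADD r2<-Add1 // r0:6,r1:Mul2,r2:Add1,r3:9
cycle 6: CDB Mul1=3; issue MUL r1<-Mul1 // r0:6,r1:Mul1,r2:Add1,r3:9
cycle 7: CDB Add1=15; stall // r0:6,r1:Mul1,r2:15,r3:9
cycle 8: stall // r0:6,r1:Mul1,r2:15,r3:9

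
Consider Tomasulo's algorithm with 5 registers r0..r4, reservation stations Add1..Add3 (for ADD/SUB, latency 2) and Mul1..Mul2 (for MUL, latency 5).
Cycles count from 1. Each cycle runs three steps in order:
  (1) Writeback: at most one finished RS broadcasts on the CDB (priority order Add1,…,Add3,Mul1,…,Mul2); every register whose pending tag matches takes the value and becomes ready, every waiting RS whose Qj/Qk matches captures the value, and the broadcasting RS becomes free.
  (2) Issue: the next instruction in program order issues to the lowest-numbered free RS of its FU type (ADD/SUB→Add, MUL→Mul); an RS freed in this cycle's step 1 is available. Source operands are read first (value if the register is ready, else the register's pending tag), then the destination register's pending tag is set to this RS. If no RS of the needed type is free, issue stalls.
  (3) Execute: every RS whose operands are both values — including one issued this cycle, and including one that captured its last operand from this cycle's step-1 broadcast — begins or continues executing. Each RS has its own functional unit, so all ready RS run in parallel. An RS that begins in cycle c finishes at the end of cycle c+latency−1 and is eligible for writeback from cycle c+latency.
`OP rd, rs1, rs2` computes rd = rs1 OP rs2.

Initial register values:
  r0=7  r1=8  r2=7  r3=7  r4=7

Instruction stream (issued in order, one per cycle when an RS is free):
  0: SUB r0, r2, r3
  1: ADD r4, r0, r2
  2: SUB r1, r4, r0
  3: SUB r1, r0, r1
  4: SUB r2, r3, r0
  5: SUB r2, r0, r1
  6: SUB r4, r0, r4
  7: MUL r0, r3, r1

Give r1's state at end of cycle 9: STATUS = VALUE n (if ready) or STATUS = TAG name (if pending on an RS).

STATUS = VALUE -7

  c1: issue SUB r0<-Add1  regs: r0:Add1,r1:8,r2:7,r3:7,r4:7
  c2: issue ADD r4<-Add2  regs: r0:Add1,r1:8,r2:7,r3:7,r4:Add2
  c3: CDB Add1=0; issue SUB r1<-Add1  regs: r0:0,r1:Add1,r2:7,r3:7,r4:Add2
  c4: issue SUB r1<-Add3  regs: r0:0,r1:Add3,r2:7,r3:7,r4:Add2
  c5: CDB Add2=7; issue SUB r2<-Add2  regs: r0:0,r1:Add3,r2:Add2,r3:7,r4:7
  c6: stall  regs: r0:0,r1:Add3,r2:Add2,r3:7,r4:7
  c7: CDB Add1=7; issue SUB r2<-Add1  regs: r0:0,r1:Add3,r2:Add1,r3:7,r4:7
  c8: CDB Add2=7; issue SUB r4<-Add2  regs: r0:0,r1:Add3,r2:Add1,r3:7,r4:Add2
  c9: CDB Add3=-7; issue MUL r0<-Mul1  regs: r0:Mul1,r1:-7,r2:Add1,r3:7,r4:Add2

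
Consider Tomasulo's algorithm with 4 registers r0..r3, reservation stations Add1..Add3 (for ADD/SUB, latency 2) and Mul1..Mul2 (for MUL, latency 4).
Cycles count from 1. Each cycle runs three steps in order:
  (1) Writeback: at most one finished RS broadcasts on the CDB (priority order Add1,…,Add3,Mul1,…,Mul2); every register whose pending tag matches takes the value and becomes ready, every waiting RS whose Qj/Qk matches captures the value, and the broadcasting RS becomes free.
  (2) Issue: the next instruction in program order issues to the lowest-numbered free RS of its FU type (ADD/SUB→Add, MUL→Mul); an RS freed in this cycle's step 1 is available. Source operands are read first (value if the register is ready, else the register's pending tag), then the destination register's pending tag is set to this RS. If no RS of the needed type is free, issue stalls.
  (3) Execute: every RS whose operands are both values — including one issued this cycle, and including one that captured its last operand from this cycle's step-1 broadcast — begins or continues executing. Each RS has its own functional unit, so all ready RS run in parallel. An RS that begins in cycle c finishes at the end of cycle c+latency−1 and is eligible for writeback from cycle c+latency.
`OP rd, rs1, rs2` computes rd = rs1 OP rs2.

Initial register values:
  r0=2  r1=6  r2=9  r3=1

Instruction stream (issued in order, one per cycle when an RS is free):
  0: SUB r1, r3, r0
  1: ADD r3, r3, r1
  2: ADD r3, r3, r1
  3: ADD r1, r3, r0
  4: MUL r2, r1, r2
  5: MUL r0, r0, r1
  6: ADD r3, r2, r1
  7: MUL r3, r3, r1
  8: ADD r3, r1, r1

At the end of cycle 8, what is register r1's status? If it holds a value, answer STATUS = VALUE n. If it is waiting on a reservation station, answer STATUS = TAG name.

STATUS = TAG Add3

  c1: issue SUB r1<-Add1  regs: r0:2,r1:Add1,r2:9,r3:1
  c2: issue ADD r3<-Add2  regs: r0:2,r1:Add1,r2:9,r3:Add2
  c3: CDB Add1=-1; issue ADD r3<-Add1  regs: r0:2,r1:-1,r2:9,r3:Add1
  c4: issue ADD r1<-Add3  regs: r0:2,r1:Add3,r2:9,r3:Add1
  c5: CDB Add2=0; issue MUL r2<-Mul1  regs: r0:2,r1:Add3,r2:Mul1,r3:Add1
  c6: issue MUL r0<-Mul2  regs: r0:Mul2,r1:Add3,r2:Mul1,r3:Add1
  c7: CDB Add1=-1; issue ADD r3<-Add1  regs: r0:Mul2,r1:Add3,r2:Mul1,r3:Add1
  c8: stall  regs: r0:Mul2,r1:Add3,r2:Mul1,r3:Add1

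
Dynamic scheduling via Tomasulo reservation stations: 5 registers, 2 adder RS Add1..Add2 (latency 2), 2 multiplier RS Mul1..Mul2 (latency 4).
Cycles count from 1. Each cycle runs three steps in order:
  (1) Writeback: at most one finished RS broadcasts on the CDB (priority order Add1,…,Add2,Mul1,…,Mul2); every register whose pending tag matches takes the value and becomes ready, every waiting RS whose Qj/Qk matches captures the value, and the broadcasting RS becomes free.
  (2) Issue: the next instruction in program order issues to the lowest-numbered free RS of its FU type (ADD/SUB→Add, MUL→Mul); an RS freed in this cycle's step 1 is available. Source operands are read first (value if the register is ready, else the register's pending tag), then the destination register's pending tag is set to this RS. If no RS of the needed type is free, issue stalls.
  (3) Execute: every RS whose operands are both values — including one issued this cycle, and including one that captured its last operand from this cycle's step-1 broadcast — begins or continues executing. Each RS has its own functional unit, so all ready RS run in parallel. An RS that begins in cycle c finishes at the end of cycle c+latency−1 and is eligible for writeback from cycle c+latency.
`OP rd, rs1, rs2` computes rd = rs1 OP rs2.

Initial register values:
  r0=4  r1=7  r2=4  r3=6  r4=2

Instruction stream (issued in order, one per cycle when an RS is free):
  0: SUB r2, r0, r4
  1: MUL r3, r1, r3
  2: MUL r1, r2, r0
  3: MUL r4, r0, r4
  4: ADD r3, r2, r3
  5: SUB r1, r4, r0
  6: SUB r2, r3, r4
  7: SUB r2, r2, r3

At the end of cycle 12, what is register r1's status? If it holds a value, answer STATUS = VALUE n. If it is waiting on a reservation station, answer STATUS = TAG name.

  c1: issue SUB r2<-Add1  regs: r0:4,r1:7,r2:Add1,r3:6,r4:2
  c2: issue MUL r3<-Mul1  regs: r0:4,r1:7,r2:Add1,r3:Mul1,r4:2
  c3: CDB Add1=2; issue MUL r1<-Mul2  regs: r0:4,r1:Mul2,r2:2,r3:Mul1,r4:2
  c4: stall  regs: r0:4,r1:Mul2,r2:2,r3:Mul1,r4:2
  c5: stall  regs: r0:4,r1:Mul2,r2:2,r3:Mul1,r4:2
  c6: CDB Mul1=42; issue MUL r4<-Mul1  regs: r0:4,r1:Mul2,r2:2,r3:42,r4:Mul1
  c7: CDB Mul2=8; issue ADD r3<-Add1  regs: r0:4,r1:8,r2:2,r3:Add1,r4:Mul1
  c8: issue SUB r1<-Add2  regs: r0:4,r1:Add2,r2:2,r3:Add1,r4:Mul1
  c9: CDB Add1=44; issue SUB r2<-Add1  regs: r0:4,r1:Add2,r2:Add1,r3:44,r4:Mul1
  c10: CDB Mul1=8; stall  regs: r0:4,r1:Add2,r2:Add1,r3:44,r4:8
  c11: stall  regs: r0:4,r1:Add2,r2:Add1,r3:44,r4:8
  c12: CDB Add1=36; issue SUB r2<-Add1  regs: r0:4,r1:Add2,r2:Add1,r3:44,r4:8

STATUS = TAG Add2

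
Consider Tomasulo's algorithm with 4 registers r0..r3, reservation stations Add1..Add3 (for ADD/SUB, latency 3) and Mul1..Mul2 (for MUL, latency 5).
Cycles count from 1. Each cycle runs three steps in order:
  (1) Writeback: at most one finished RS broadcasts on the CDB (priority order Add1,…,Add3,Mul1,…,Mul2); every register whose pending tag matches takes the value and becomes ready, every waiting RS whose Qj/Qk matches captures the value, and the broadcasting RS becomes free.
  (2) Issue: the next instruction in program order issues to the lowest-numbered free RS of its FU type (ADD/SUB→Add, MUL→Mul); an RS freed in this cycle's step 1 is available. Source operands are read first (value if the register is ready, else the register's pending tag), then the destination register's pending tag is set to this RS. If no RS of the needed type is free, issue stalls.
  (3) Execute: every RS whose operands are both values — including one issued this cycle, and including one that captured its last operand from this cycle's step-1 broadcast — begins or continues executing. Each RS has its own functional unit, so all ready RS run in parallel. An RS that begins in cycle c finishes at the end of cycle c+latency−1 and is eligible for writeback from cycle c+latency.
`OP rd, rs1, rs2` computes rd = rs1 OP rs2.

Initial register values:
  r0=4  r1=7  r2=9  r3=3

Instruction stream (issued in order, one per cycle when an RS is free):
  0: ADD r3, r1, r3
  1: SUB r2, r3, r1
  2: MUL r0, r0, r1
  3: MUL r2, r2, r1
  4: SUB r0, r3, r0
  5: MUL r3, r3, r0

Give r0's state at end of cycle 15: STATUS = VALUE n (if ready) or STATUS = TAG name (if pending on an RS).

STATUS = VALUE -18

c1: issue ADD r3<-Add1 | r0:4,r1:7,r2:9,r3:Add1
c2: issue SUB r2<-Add2 | r0:4,r1:7,r2:Add2,r3:Add1
c3: issue MUL r0<-Mul1 | r0:Mul1,r1:7,r2:Add2,r3:Add1
c4: CDB Add1=10; issue MUL r2<-Mul2 | r0:Mul1,r1:7,r2:Mul2,r3:10
c5: issue SUB r0<-Add1 | r0:Add1,r1:7,r2:Mul2,r3:10
c6: stall | r0:Add1,r1:7,r2:Mul2,r3:10
c7: CDB Add2=3; stall | r0:Add1,r1:7,r2:Mul2,r3:10
c8: CDB Mul1=28; issue MUL r3<-Mul1 | r0:Add1,r1:7,r2:Mul2,r3:Mul1
c9: - | r0:Add1,r1:7,r2:Mul2,r3:Mul1
c10: - | r0:Add1,r1:7,r2:Mul2,r3:Mul1
c11: CDB Add1=-18 | r0:-18,r1:7,r2:Mul2,r3:Mul1
c12: CDB Mul2=21 | r0:-18,r1:7,r2:21,r3:Mul1
c13: - | r0:-18,r1:7,r2:21,r3:Mul1
c14: - | r0:-18,r1:7,r2:21,r3:Mul1
c15: - | r0:-18,r1:7,r2:21,r3:Mul1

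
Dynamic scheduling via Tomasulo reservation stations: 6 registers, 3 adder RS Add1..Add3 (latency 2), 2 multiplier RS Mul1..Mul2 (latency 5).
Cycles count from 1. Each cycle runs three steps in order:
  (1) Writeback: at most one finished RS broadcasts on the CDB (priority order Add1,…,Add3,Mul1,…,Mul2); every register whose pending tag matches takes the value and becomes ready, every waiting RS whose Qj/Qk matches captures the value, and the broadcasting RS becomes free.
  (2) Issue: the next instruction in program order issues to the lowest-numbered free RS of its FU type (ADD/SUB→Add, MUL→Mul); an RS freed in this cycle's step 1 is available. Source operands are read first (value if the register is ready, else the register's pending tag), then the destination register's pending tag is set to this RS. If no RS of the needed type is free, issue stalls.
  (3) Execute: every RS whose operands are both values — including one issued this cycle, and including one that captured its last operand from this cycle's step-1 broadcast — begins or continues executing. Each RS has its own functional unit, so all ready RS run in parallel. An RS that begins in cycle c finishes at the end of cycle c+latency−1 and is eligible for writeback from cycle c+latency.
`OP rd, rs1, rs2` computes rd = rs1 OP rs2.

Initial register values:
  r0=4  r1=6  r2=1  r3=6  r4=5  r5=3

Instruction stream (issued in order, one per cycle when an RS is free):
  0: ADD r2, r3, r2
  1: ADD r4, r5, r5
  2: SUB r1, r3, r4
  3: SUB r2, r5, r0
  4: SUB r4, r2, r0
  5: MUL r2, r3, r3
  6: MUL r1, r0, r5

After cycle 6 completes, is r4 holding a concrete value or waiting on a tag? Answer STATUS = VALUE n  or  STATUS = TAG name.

cycle 1: issue ADD r2<-Add1 // r0:4,r1:6,r2:Add1,r3:6,r4:5,r5:3
cycle 2: issue ADD r4<-Add2 // r0:4,r1:6,r2:Add1,r3:6,r4:Add2,r5:3
cycle 3: CDB Add1=7; issue SUB r1<-Add1 // r0:4,r1:Add1,r2:7,r3:6,r4:Add2,r5:3
cycle 4: CDB Add2=6; issue SUB r2<-Add2 // r0:4,r1:Add1,r2:Add2,r3:6,r4:6,r5:3
cycle 5: issue SUB r4<-Add3 // r0:4,r1:Add1,r2:Add2,r3:6,r4:Add3,r5:3
cycle 6: CDB Add1=0; issue MUL r2<-Mul1 // r0:4,r1:0,r2:Mul1,r3:6,r4:Add3,r5:3

STATUS = TAG Add3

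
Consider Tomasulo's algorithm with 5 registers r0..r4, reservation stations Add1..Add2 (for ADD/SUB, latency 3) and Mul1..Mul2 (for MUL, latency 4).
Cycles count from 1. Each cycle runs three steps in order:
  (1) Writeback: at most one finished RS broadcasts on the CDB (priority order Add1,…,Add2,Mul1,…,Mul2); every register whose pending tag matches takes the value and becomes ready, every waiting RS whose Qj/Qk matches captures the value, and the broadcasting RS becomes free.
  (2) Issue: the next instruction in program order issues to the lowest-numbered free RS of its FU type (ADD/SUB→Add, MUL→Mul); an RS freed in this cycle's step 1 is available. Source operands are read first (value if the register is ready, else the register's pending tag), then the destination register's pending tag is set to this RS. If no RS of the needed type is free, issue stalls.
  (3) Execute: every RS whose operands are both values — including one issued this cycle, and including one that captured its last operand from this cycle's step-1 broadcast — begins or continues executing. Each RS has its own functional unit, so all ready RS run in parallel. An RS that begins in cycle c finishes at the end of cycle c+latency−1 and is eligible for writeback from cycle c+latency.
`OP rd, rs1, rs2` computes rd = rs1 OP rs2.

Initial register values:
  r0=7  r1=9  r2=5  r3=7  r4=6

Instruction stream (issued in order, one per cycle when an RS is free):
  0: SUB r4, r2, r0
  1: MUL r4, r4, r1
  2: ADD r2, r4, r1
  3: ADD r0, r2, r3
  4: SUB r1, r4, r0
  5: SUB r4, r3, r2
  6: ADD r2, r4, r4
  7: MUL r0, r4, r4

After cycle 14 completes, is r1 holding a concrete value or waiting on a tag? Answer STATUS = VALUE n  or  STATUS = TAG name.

cycle 1: issue SUB r4<-Add1 // r0:7,r1:9,r2:5,r3:7,r4:Add1
cycle 2: issue MUL r4<-Mul1 // r0:7,r1:9,r2:5,r3:7,r4:Mul1
cycle 3: issue ADD r2<-Add2 // r0:7,r1:9,r2:Add2,r3:7,r4:Mul1
cycle 4: CDB Add1=-2; issue ADD r0<-Add1 // r0:Add1,r1:9,r2:Add2,r3:7,r4:Mul1
cycle 5: stall // r0:Add1,r1:9,r2:Add2,r3:7,r4:Mul1
cycle 6: stall // r0:Add1,r1:9,r2:Add2,r3:7,r4:Mul1
cycle 7: stall // r0:Add1,r1:9,r2:Add2,r3:7,r4:Mul1
cycle 8: CDB Mul1=-18; stall // r0:Add1,r1:9,r2:Add2,r3:7,r4:-18
cycle 9: stall // r0:Add1,r1:9,r2:Add2,r3:7,r4:-18
cycle 10: stall // r0:Add1,r1:9,r2:Add2,r3:7,r4:-18
cycle 11: CDB Add2=-9; issue SUB r1<-Add2 // r0:Add1,r1:Add2,r2:-9,r3:7,r4:-18
cycle 12: stall // r0:Add1,r1:Add2,r2:-9,r3:7,r4:-18
cycle 13: stall // r0:Add1,r1:Add2,r2:-9,r3:7,r4:-18
cycle 14: CDB Add1=-2; issue SUB r4<-Add1 // r0:-2,r1:Add2,r2:-9,r3:7,r4:Add1

STATUS = TAG Add2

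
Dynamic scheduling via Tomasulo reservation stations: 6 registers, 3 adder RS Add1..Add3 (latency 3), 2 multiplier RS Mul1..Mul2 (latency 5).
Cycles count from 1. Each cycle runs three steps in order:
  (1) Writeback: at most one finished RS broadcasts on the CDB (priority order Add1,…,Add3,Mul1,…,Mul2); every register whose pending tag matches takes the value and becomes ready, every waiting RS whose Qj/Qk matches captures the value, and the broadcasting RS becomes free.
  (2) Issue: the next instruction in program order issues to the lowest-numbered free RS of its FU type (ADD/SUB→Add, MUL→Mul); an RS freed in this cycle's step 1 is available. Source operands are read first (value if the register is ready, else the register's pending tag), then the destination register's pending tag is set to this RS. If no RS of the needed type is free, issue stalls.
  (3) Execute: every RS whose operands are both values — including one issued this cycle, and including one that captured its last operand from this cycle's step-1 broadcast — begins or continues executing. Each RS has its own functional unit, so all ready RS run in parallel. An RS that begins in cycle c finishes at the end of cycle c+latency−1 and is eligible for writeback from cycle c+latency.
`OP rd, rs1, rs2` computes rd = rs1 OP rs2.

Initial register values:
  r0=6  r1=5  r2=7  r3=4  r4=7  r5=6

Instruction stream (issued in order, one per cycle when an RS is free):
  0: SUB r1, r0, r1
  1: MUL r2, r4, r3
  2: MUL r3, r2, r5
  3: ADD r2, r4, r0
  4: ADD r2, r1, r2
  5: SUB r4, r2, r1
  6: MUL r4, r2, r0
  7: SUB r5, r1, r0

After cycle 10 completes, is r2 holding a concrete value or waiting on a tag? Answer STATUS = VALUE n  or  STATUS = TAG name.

c1: issue SUB r1<-Add1 | r0:6,r1:Add1,r2:7,r3:4,r4:7,r5:6
c2: issue MUL r2<-Mul1 | r0:6,r1:Add1,r2:Mul1,r3:4,r4:7,r5:6
c3: issue MUL r3<-Mul2 | r0:6,r1:Add1,r2:Mul1,r3:Mul2,r4:7,r5:6
c4: CDB Add1=1; issue ADD r2<-Add1 | r0:6,r1:1,r2:Add1,r3:Mul2,r4:7,r5:6
c5: issue ADD r2<-Add2 | r0:6,r1:1,r2:Add2,r3:Mul2,r4:7,r5:6
c6: issue SUB r4<-Add3 | r0:6,r1:1,r2:Add2,r3:Mul2,r4:Add3,r5:6
c7: CDB Add1=13; stall | r0:6,r1:1,r2:Add2,r3:Mul2,r4:Add3,r5:6
c8: CDB Mul1=28; issue MUL r4<-Mul1 | r0:6,r1:1,r2:Add2,r3:Mul2,r4:Mul1,r5:6
c9: issue SUB r5<-Add1 | r0:6,r1:1,r2:Add2,r3:Mul2,r4:Mul1,r5:Add1
c10: CDB Add2=14 | r0:6,r1:1,r2:14,r3:Mul2,r4:Mul1,r5:Add1

STATUS = VALUE 14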